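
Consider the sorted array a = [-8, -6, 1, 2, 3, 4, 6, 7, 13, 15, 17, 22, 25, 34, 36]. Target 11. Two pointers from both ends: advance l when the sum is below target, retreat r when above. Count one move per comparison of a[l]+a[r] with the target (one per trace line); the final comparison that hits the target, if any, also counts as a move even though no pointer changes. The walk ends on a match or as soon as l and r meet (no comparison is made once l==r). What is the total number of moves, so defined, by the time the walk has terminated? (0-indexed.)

[0,14] -8+36=28 >11 → r--
[0,13] -8+34=26 >11 → r--
[0,12] -8+25=17 >11 → r--
[0,11] -8+22=14 >11 → r--
[0,10] -8+17=9 <11 → l++
[1,10] -6+17=11 → found

6 moves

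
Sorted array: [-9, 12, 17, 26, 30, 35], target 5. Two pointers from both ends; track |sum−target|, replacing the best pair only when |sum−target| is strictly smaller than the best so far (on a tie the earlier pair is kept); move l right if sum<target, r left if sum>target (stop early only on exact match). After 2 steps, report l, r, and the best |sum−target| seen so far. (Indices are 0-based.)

l=0, r=3, best |Δ|=16

[0,5] -9+35=26 d=21 * → r--
[0,4] -9+30=21 d=16 * → r--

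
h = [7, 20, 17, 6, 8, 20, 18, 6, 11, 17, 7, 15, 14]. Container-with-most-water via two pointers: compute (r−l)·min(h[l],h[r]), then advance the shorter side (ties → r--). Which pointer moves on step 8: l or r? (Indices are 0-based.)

r

l=0 r=12: min(7,14)*12=84 best=84 *, l++
l=1 r=12: min(20,14)*11=154 best=154 *, r--
l=1 r=11: min(20,15)*10=150 best=154, r--
l=1 r=10: min(20,7)*9=63 best=154, r--
l=1 r=9: min(20,17)*8=136 best=154, r--
l=1 r=8: min(20,11)*7=77 best=154, r--
l=1 r=7: min(20,6)*6=36 best=154, r--
l=1 r=6: min(20,18)*5=90 best=154, r--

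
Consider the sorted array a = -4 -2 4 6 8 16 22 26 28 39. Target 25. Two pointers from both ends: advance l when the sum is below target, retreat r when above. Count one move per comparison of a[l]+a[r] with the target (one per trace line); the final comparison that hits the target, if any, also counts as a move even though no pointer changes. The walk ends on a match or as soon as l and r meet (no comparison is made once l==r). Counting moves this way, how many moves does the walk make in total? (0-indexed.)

9 moves

[0,9] -4+39=35 >25 → r--
[0,8] -4+28=24 <25 → l++
[1,8] -2+28=26 >25 → r--
[1,7] -2+26=24 <25 → l++
[2,7] 4+26=30 >25 → r--
[2,6] 4+22=26 >25 → r--
[2,5] 4+16=20 <25 → l++
[3,5] 6+16=22 <25 → l++
[4,5] 8+16=24 <25 → l++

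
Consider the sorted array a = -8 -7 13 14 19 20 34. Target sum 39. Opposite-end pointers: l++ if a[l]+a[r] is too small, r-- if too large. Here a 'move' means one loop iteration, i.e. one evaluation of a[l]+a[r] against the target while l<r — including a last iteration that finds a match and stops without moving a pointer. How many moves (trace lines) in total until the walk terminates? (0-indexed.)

6 moves

[0,6] -8+34=26 <39 → l++
[1,6] -7+34=27 <39 → l++
[2,6] 13+34=47 >39 → r--
[2,5] 13+20=33 <39 → l++
[3,5] 14+20=34 <39 → l++
[4,5] 19+20=39 → found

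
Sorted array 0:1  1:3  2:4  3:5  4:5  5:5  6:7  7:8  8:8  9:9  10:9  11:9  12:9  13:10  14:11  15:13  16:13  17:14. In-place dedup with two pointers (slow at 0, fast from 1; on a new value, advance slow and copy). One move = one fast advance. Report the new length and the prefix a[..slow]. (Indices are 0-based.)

length 11; prefix = [1, 3, 4, 5, 7, 8, 9, 10, 11, 13, 14]

(s=0,f=1) a[fast]=3≠a[slow]=1 write a[1]=3 → slow++,fast++
(s=1,f=2) a[fast]=4≠a[slow]=3 write a[2]=4 → slow++,fast++
(s=2,f=3) a[fast]=5≠a[slow]=4 write a[3]=5 → slow++,fast++
(s=3,f=4) a[fast]=5=a[slow] dup → fast++
(s=3,f=5) a[fast]=5=a[slow] dup → fast++
(s=3,f=6) a[fast]=7≠a[slow]=5 write a[4]=7 → slow++,fast++
(s=4,f=7) a[fast]=8≠a[slow]=7 write a[5]=8 → slow++,fast++
(s=5,f=8) a[fast]=8=a[slow] dup → fast++
(s=5,f=9) a[fast]=9≠a[slow]=8 write a[6]=9 → slow++,fast++
(s=6,f=10) a[fast]=9=a[slow] dup → fast++
(s=6,f=11) a[fast]=9=a[slow] dup → fast++
(s=6,f=12) a[fast]=9=a[slow] dup → fast++
(s=6,f=13) a[fast]=10≠a[slow]=9 write a[7]=10 → slow++,fast++
(s=7,f=14) a[fast]=11≠a[slow]=10 write a[8]=11 → slow++,fast++
(s=8,f=15) a[fast]=13≠a[slow]=11 write a[9]=13 → slow++,fast++
(s=9,f=16) a[fast]=13=a[slow] dup → fast++
(s=9,f=17) a[fast]=14≠a[slow]=13 write a[10]=14 → slow++,fast++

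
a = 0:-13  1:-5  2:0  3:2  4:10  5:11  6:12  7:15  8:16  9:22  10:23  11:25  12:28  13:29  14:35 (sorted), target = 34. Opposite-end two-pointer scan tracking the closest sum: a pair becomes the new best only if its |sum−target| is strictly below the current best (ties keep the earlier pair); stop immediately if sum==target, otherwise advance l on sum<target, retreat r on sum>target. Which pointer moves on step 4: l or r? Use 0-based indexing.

[0,14] -13+35=22 d=12 * → l++
[1,14] -5+35=30 d=4 * → l++
[2,14] 0+35=35 d=1 * → r--
[2,13] 0+29=29 d=5 → l++

l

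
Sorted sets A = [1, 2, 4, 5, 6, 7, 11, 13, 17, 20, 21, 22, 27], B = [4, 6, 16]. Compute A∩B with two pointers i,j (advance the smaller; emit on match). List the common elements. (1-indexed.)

i=1 j=1: 1<4, i++
i=2 j=1: 2<4, i++
i=3 j=1: 4==4 emit, i++,j++
i=4 j=2: 5<6, i++
i=5 j=2: 6==6 emit, i++,j++
i=6 j=3: 7<16, i++
i=7 j=3: 11<16, i++
i=8 j=3: 13<16, i++
i=9 j=3: 17>16, j++

intersection = [4, 6]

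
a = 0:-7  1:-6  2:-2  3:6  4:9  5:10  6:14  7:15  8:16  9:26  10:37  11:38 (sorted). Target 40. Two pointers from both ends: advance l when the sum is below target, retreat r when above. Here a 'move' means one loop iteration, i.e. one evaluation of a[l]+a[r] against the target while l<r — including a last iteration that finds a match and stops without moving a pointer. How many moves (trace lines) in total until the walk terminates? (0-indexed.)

[0,11] -7+38=31 <40 → l++
[1,11] -6+38=32 <40 → l++
[2,11] -2+38=36 <40 → l++
[3,11] 6+38=44 >40 → r--
[3,10] 6+37=43 >40 → r--
[3,9] 6+26=32 <40 → l++
[4,9] 9+26=35 <40 → l++
[5,9] 10+26=36 <40 → l++
[6,9] 14+26=40 → found

9 moves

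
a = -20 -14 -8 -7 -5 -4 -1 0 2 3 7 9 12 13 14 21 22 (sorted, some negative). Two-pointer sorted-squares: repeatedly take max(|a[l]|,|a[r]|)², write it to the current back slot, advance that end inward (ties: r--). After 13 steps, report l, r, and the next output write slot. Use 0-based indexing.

l=6, r=9, next write slot=3

l=0 r=16: |-20|<=|22| out[16]=484, r--
l=0 r=15: |-20|<=|21| out[15]=441, r--
l=0 r=14: |-20|>|14| out[14]=400, l++
l=1 r=14: |-14|<=|14| out[13]=196, r--
l=1 r=13: |-14|>|13| out[12]=196, l++
l=2 r=13: |-8|<=|13| out[11]=169, r--
l=2 r=12: |-8|<=|12| out[10]=144, r--
l=2 r=11: |-8|<=|9| out[9]=81, r--
l=2 r=10: |-8|>|7| out[8]=64, l++
l=3 r=10: |-7|<=|7| out[7]=49, r--
l=3 r=9: |-7|>|3| out[6]=49, l++
l=4 r=9: |-5|>|3| out[5]=25, l++
l=5 r=9: |-4|>|3| out[4]=16, l++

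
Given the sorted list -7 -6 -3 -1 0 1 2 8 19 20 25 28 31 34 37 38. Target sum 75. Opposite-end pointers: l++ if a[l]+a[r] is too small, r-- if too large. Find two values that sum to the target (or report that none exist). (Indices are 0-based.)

l=0 r=15: -7+38=31 <75, l++
l=1 r=15: -6+38=32 <75, l++
l=2 r=15: -3+38=35 <75, l++
l=3 r=15: -1+38=37 <75, l++
l=4 r=15: 0+38=38 <75, l++
l=5 r=15: 1+38=39 <75, l++
l=6 r=15: 2+38=40 <75, l++
l=7 r=15: 8+38=46 <75, l++
l=8 r=15: 19+38=57 <75, l++
l=9 r=15: 20+38=58 <75, l++
l=10 r=15: 25+38=63 <75, l++
l=11 r=15: 28+38=66 <75, l++
l=12 r=15: 31+38=69 <75, l++
l=13 r=15: 34+38=72 <75, l++
l=14 r=15: 37+38=75, found

(37, 38)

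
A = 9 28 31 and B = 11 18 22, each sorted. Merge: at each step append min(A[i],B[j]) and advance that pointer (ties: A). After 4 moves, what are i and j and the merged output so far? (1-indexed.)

[i=1,j=1] A[i]=9<=B[j]=11 take 9 → i++
[i=2,j=1] A[i]=28>B[j]=11 take 11 → j++
[i=2,j=2] A[i]=28>B[j]=18 take 18 → j++
[i=2,j=3] A[i]=28>B[j]=22 take 22 → j++

i=2, j=4, merged so far=[9, 11, 18, 22]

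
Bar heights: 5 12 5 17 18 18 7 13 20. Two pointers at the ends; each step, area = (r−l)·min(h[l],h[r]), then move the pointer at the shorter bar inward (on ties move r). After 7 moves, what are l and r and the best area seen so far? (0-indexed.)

[0,8] min(5,20)*8=40 best=40 * → l++
[1,8] min(12,20)*7=84 best=84 * → l++
[2,8] min(5,20)*6=30 best=84 → l++
[3,8] min(17,20)*5=85 best=85 * → l++
[4,8] min(18,20)*4=72 best=85 → l++
[5,8] min(18,20)*3=54 best=85 → l++
[6,8] min(7,20)*2=14 best=85 → l++

l=7, r=8, best area=85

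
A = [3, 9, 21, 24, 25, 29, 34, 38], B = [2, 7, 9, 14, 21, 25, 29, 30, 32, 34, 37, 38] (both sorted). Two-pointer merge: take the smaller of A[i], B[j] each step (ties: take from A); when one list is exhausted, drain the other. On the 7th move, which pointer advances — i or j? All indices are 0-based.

i

[i=0,j=0] A[i]=3>B[j]=2 take 2 → j++
[i=0,j=1] A[i]=3<=B[j]=7 take 3 → i++
[i=1,j=1] A[i]=9>B[j]=7 take 7 → j++
[i=1,j=2] A[i]=9<=B[j]=9 take 9 → i++
[i=2,j=2] A[i]=21>B[j]=9 take 9 → j++
[i=2,j=3] A[i]=21>B[j]=14 take 14 → j++
[i=2,j=4] A[i]=21<=B[j]=21 take 21 → i++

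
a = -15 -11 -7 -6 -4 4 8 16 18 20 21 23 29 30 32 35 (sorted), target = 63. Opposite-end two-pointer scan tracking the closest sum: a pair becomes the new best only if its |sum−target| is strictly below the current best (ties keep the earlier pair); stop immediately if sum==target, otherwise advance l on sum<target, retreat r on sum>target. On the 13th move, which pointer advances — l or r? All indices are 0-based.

r

[0,15] -15+35=20 d=43 * → l++
[1,15] -11+35=24 d=39 * → l++
[2,15] -7+35=28 d=35 * → l++
[3,15] -6+35=29 d=34 * → l++
[4,15] -4+35=31 d=32 * → l++
[5,15] 4+35=39 d=24 * → l++
[6,15] 8+35=43 d=20 * → l++
[7,15] 16+35=51 d=12 * → l++
[8,15] 18+35=53 d=10 * → l++
[9,15] 20+35=55 d=8 * → l++
[10,15] 21+35=56 d=7 * → l++
[11,15] 23+35=58 d=5 * → l++
[12,15] 29+35=64 d=1 * → r--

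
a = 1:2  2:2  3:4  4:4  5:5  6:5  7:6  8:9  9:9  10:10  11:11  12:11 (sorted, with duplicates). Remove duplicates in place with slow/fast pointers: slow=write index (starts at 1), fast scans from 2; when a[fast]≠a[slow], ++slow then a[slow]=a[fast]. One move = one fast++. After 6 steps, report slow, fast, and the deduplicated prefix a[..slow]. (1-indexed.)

(s=1,f=2) a[fast]=2=a[slow] dup → fast++
(s=1,f=3) a[fast]=4≠a[slow]=2 write a[2]=4 → slow++,fast++
(s=2,f=4) a[fast]=4=a[slow] dup → fast++
(s=2,f=5) a[fast]=5≠a[slow]=4 write a[3]=5 → slow++,fast++
(s=3,f=6) a[fast]=5=a[slow] dup → fast++
(s=3,f=7) a[fast]=6≠a[slow]=5 write a[4]=6 → slow++,fast++

slow=4, fast=8, prefix=[2, 4, 5, 6]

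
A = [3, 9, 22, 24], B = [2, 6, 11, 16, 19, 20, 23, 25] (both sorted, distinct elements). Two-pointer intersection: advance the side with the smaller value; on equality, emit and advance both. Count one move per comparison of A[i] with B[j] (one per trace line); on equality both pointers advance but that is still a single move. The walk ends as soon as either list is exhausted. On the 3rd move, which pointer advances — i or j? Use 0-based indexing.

j

[i=0,j=0] 3>2 → j++
[i=0,j=1] 3<6 → i++
[i=1,j=1] 9>6 → j++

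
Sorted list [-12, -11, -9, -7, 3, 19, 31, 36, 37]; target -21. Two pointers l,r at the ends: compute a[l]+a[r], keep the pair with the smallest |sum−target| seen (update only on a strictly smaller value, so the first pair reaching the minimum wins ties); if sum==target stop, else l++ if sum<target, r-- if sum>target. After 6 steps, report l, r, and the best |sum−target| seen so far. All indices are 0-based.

l=0, r=2, best |Δ|=2

l=0 r=8: -12+37=25 d=46 *, r--
l=0 r=7: -12+36=24 d=45 *, r--
l=0 r=6: -12+31=19 d=40 *, r--
l=0 r=5: -12+19=7 d=28 *, r--
l=0 r=4: -12+3=-9 d=12 *, r--
l=0 r=3: -12+-7=-19 d=2 *, r--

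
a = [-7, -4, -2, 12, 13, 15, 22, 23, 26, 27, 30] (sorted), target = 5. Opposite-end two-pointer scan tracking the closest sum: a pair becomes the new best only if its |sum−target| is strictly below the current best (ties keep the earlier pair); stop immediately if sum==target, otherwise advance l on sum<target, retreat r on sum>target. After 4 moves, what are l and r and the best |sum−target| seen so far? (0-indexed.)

l=0, r=6, best |Δ|=11

l=0 r=10: -7+30=23 d=18 *, r--
l=0 r=9: -7+27=20 d=15 *, r--
l=0 r=8: -7+26=19 d=14 *, r--
l=0 r=7: -7+23=16 d=11 *, r--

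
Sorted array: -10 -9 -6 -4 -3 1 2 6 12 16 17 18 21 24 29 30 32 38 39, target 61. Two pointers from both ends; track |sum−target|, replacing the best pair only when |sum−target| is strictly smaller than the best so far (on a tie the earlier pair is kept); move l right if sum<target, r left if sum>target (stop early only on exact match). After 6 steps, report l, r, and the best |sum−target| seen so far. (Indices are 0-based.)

l=6, r=18, best |Δ|=21

l=0 r=18: -10+39=29 d=32 *, l++
l=1 r=18: -9+39=30 d=31 *, l++
l=2 r=18: -6+39=33 d=28 *, l++
l=3 r=18: -4+39=35 d=26 *, l++
l=4 r=18: -3+39=36 d=25 *, l++
l=5 r=18: 1+39=40 d=21 *, l++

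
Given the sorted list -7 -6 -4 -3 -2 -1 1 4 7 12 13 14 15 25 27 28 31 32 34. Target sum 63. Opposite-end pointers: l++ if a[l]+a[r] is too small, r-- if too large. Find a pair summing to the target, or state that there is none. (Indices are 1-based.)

l=1 r=19: -7+34=27 <63, l++
l=2 r=19: -6+34=28 <63, l++
l=3 r=19: -4+34=30 <63, l++
l=4 r=19: -3+34=31 <63, l++
l=5 r=19: -2+34=32 <63, l++
l=6 r=19: -1+34=33 <63, l++
l=7 r=19: 1+34=35 <63, l++
l=8 r=19: 4+34=38 <63, l++
l=9 r=19: 7+34=41 <63, l++
l=10 r=19: 12+34=46 <63, l++
l=11 r=19: 13+34=47 <63, l++
l=12 r=19: 14+34=48 <63, l++
l=13 r=19: 15+34=49 <63, l++
l=14 r=19: 25+34=59 <63, l++
l=15 r=19: 27+34=61 <63, l++
l=16 r=19: 28+34=62 <63, l++
l=17 r=19: 31+34=65 >63, r--
l=17 r=18: 31+32=63, found

(31, 32)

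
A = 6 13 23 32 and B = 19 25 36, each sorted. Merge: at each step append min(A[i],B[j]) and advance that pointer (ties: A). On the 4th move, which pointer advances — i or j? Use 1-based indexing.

i

i=1 j=1: A[i]=6<=B[j]=19 take 6, i++
i=2 j=1: A[i]=13<=B[j]=19 take 13, i++
i=3 j=1: A[i]=23>B[j]=19 take 19, j++
i=3 j=2: A[i]=23<=B[j]=25 take 23, i++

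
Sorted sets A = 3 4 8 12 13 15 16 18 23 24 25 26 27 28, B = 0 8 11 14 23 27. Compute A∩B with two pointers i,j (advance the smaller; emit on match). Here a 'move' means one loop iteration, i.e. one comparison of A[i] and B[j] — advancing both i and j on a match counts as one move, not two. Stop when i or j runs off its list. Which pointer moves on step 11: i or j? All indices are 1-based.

[i=1,j=1] 3>0 → j++
[i=1,j=2] 3<8 → i++
[i=2,j=2] 4<8 → i++
[i=3,j=2] 8==8 emit → i++,j++
[i=4,j=3] 12>11 → j++
[i=4,j=4] 12<14 → i++
[i=5,j=4] 13<14 → i++
[i=6,j=4] 15>14 → j++
[i=6,j=5] 15<23 → i++
[i=7,j=5] 16<23 → i++
[i=8,j=5] 18<23 → i++

i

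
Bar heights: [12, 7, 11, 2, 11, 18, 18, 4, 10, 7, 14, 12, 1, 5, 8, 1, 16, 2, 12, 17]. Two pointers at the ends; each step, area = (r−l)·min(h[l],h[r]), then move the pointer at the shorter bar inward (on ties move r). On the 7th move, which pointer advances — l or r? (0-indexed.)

r

l=0 r=19: min(12,17)*19=228 best=228 *, l++
l=1 r=19: min(7,17)*18=126 best=228, l++
l=2 r=19: min(11,17)*17=187 best=228, l++
l=3 r=19: min(2,17)*16=32 best=228, l++
l=4 r=19: min(11,17)*15=165 best=228, l++
l=5 r=19: min(18,17)*14=238 best=238 *, r--
l=5 r=18: min(18,12)*13=156 best=238, r--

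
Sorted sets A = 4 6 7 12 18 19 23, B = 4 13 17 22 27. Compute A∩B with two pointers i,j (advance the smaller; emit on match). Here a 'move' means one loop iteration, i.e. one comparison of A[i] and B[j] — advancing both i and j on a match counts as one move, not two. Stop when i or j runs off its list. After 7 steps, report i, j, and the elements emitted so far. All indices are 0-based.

i=0 j=0: 4==4 emit, i++,j++
i=1 j=1: 6<13, i++
i=2 j=1: 7<13, i++
i=3 j=1: 12<13, i++
i=4 j=1: 18>13, j++
i=4 j=2: 18>17, j++
i=4 j=3: 18<22, i++

i=5, j=3, emitted=[4]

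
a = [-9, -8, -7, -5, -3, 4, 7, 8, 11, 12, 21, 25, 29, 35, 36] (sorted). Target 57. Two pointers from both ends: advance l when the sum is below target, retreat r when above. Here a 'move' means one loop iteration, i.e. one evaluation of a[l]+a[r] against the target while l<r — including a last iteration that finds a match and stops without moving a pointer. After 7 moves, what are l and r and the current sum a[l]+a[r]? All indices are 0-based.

l=7, r=14, sum=44

l=0 r=14: -9+36=27 <57, l++
l=1 r=14: -8+36=28 <57, l++
l=2 r=14: -7+36=29 <57, l++
l=3 r=14: -5+36=31 <57, l++
l=4 r=14: -3+36=33 <57, l++
l=5 r=14: 4+36=40 <57, l++
l=6 r=14: 7+36=43 <57, l++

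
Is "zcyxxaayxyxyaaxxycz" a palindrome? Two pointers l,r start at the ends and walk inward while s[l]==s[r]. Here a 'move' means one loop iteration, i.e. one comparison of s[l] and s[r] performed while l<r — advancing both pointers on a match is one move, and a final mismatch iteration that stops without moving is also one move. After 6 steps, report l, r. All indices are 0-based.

l=6, r=12

l=0 r=18: 'z'=='z', l++,r--
l=1 r=17: 'c'=='c', l++,r--
l=2 r=16: 'y'=='y', l++,r--
l=3 r=15: 'x'=='x', l++,r--
l=4 r=14: 'x'=='x', l++,r--
l=5 r=13: 'a'=='a', l++,r--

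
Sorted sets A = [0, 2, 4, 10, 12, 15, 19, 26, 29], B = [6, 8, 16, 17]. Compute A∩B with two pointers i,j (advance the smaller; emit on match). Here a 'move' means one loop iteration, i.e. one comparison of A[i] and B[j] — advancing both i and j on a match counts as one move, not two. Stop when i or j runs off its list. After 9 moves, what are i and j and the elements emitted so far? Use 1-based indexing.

i=7, j=4, emitted=[]

[i=1,j=1] 0<6 → i++
[i=2,j=1] 2<6 → i++
[i=3,j=1] 4<6 → i++
[i=4,j=1] 10>6 → j++
[i=4,j=2] 10>8 → j++
[i=4,j=3] 10<16 → i++
[i=5,j=3] 12<16 → i++
[i=6,j=3] 15<16 → i++
[i=7,j=3] 19>16 → j++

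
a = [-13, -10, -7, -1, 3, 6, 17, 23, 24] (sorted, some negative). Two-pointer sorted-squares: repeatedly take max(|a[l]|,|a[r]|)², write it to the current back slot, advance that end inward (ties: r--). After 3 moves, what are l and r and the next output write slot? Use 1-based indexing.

l=1 r=9: |-13|<=|24| out[9]=576, r--
l=1 r=8: |-13|<=|23| out[8]=529, r--
l=1 r=7: |-13|<=|17| out[7]=289, r--

l=1, r=6, next write slot=6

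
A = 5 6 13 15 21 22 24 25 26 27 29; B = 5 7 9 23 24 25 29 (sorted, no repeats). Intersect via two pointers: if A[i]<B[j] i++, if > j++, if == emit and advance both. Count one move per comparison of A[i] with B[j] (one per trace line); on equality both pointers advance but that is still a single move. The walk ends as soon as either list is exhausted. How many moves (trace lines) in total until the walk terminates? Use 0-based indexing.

14 moves

[i=0,j=0] 5==5 emit → i++,j++
[i=1,j=1] 6<7 → i++
[i=2,j=1] 13>7 → j++
[i=2,j=2] 13>9 → j++
[i=2,j=3] 13<23 → i++
[i=3,j=3] 15<23 → i++
[i=4,j=3] 21<23 → i++
[i=5,j=3] 22<23 → i++
[i=6,j=3] 24>23 → j++
[i=6,j=4] 24==24 emit → i++,j++
[i=7,j=5] 25==25 emit → i++,j++
[i=8,j=6] 26<29 → i++
[i=9,j=6] 27<29 → i++
[i=10,j=6] 29==29 emit → i++,j++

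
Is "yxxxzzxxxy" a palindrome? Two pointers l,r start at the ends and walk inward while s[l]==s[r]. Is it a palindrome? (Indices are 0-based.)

l=0 r=9: 'y'=='y', l++,r--
l=1 r=8: 'x'=='x', l++,r--
l=2 r=7: 'x'=='x', l++,r--
l=3 r=6: 'x'=='x', l++,r--
l=4 r=5: 'z'=='z', l++,r--

palindrome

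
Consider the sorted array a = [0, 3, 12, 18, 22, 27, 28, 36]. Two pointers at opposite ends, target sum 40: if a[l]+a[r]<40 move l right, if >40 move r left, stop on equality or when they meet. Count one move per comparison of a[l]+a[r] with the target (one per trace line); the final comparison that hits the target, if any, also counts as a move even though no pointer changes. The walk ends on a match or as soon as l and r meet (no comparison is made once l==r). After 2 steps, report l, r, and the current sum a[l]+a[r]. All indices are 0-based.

[0,7] 0+36=36 <40 → l++
[1,7] 3+36=39 <40 → l++

l=2, r=7, sum=48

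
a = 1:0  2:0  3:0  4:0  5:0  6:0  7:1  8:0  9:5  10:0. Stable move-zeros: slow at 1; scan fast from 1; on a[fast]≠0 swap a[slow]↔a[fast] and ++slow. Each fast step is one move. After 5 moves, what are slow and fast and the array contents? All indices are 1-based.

slow=1, fast=6, a=[0, 0, 0, 0, 0, 0, 1, 0, 5, 0]

(s=1,f=1) a[fast]=0 → fast++
(s=1,f=2) a[fast]=0 → fast++
(s=1,f=3) a[fast]=0 → fast++
(s=1,f=4) a[fast]=0 → fast++
(s=1,f=5) a[fast]=0 → fast++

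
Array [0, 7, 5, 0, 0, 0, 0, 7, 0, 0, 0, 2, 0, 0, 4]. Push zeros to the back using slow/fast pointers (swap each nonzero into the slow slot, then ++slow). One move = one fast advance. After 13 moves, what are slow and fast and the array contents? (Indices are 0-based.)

slow=4, fast=13, a=[7, 5, 7, 2, 0, 0, 0, 0, 0, 0, 0, 0, 0, 0, 4]

slow=0 fast=0: a[fast]=0, fast++
slow=0 fast=1: a[fast]=7≠0 swap→a[0]=7, slow++,fast++
slow=1 fast=2: a[fast]=5≠0 swap→a[1]=5, slow++,fast++
slow=2 fast=3: a[fast]=0, fast++
slow=2 fast=4: a[fast]=0, fast++
slow=2 fast=5: a[fast]=0, fast++
slow=2 fast=6: a[fast]=0, fast++
slow=2 fast=7: a[fast]=7≠0 swap→a[2]=7, slow++,fast++
slow=3 fast=8: a[fast]=0, fast++
slow=3 fast=9: a[fast]=0, fast++
slow=3 fast=10: a[fast]=0, fast++
slow=3 fast=11: a[fast]=2≠0 swap→a[3]=2, slow++,fast++
slow=4 fast=12: a[fast]=0, fast++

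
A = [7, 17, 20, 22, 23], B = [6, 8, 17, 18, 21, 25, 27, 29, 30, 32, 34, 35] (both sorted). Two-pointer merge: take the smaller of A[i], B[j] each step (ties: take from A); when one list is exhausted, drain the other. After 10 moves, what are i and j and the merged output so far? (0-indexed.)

[i=0,j=0] A[i]=7>B[j]=6 take 6 → j++
[i=0,j=1] A[i]=7<=B[j]=8 take 7 → i++
[i=1,j=1] A[i]=17>B[j]=8 take 8 → j++
[i=1,j=2] A[i]=17<=B[j]=17 take 17 → i++
[i=2,j=2] A[i]=20>B[j]=17 take 17 → j++
[i=2,j=3] A[i]=20>B[j]=18 take 18 → j++
[i=2,j=4] A[i]=20<=B[j]=21 take 20 → i++
[i=3,j=4] A[i]=22>B[j]=21 take 21 → j++
[i=3,j=5] A[i]=22<=B[j]=25 take 22 → i++
[i=4,j=5] A[i]=23<=B[j]=25 take 23 → i++

i=5, j=5, merged so far=[6, 7, 8, 17, 17, 18, 20, 21, 22, 23]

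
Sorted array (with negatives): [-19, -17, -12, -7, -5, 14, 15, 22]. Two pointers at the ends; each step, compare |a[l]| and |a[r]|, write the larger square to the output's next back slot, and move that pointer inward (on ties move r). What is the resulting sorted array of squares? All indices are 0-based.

[25, 49, 144, 196, 225, 289, 361, 484]

[0,7] |-19|<=|22| out[7]=484 → r--
[0,6] |-19|>|15| out[6]=361 → l++
[1,6] |-17|>|15| out[5]=289 → l++
[2,6] |-12|<=|15| out[4]=225 → r--
[2,5] |-12|<=|14| out[3]=196 → r--
[2,4] |-12|>|-5| out[2]=144 → l++
[3,4] |-7|>|-5| out[1]=49 → l++
[4,4] |-5|<=|-5| out[0]=25 → r--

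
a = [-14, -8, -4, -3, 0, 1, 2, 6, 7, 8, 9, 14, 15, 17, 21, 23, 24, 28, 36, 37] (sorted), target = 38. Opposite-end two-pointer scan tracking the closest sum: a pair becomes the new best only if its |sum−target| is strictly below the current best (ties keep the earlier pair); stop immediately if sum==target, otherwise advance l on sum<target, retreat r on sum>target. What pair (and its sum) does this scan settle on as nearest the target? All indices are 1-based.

pair (1, 37) with sum 38 (|Δ|=0)

l=1 r=20: -14+37=23 d=15 *, l++
l=2 r=20: -8+37=29 d=9 *, l++
l=3 r=20: -4+37=33 d=5 *, l++
l=4 r=20: -3+37=34 d=4 *, l++
l=5 r=20: 0+37=37 d=1 *, l++
l=6 r=20: 1+37=38 d=0 *, stop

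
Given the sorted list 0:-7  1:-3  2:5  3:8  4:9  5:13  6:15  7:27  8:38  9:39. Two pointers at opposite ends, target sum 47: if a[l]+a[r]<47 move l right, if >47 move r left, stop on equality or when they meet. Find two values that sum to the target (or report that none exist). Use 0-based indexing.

(8, 39)

l=0 r=9: -7+39=32 <47, l++
l=1 r=9: -3+39=36 <47, l++
l=2 r=9: 5+39=44 <47, l++
l=3 r=9: 8+39=47, found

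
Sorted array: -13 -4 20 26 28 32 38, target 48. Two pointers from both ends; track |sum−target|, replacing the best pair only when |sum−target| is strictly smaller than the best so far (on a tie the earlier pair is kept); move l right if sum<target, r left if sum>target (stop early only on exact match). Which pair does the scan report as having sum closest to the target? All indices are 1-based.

pair (20, 28) with sum 48 (|Δ|=0)

[1,7] -13+38=25 d=23 * → l++
[2,7] -4+38=34 d=14 * → l++
[3,7] 20+38=58 d=10 * → r--
[3,6] 20+32=52 d=4 * → r--
[3,5] 20+28=48 d=0 * → stop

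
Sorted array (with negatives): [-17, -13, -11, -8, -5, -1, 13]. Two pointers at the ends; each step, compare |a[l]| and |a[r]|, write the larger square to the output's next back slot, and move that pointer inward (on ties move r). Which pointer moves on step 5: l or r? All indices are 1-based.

l

l=1 r=7: |-17|>|13| out[7]=289, l++
l=2 r=7: |-13|<=|13| out[6]=169, r--
l=2 r=6: |-13|>|-1| out[5]=169, l++
l=3 r=6: |-11|>|-1| out[4]=121, l++
l=4 r=6: |-8|>|-1| out[3]=64, l++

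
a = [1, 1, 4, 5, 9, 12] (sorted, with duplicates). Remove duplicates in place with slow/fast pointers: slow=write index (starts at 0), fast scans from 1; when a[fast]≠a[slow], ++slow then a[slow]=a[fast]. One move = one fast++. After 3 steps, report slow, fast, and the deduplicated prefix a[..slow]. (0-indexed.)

slow=2, fast=4, prefix=[1, 4, 5]

slow=0 fast=1: a[fast]=1=a[slow] dup, fast++
slow=0 fast=2: a[fast]=4≠a[slow]=1 write a[1]=4, slow++,fast++
slow=1 fast=3: a[fast]=5≠a[slow]=4 write a[2]=5, slow++,fast++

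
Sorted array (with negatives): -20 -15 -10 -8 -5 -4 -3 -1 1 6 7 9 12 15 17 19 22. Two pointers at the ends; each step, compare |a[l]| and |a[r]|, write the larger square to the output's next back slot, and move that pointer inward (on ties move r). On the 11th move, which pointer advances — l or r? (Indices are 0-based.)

r

[0,16] |-20|<=|22| out[16]=484 → r--
[0,15] |-20|>|19| out[15]=400 → l++
[1,15] |-15|<=|19| out[14]=361 → r--
[1,14] |-15|<=|17| out[13]=289 → r--
[1,13] |-15|<=|15| out[12]=225 → r--
[1,12] |-15|>|12| out[11]=225 → l++
[2,12] |-10|<=|12| out[10]=144 → r--
[2,11] |-10|>|9| out[9]=100 → l++
[3,11] |-8|<=|9| out[8]=81 → r--
[3,10] |-8|>|7| out[7]=64 → l++
[4,10] |-5|<=|7| out[6]=49 → r--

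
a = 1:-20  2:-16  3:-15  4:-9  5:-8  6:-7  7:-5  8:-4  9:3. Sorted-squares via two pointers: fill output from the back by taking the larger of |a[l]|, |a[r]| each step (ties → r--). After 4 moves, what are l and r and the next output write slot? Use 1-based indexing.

l=5, r=9, next write slot=5

[1,9] |-20|>|3| out[9]=400 → l++
[2,9] |-16|>|3| out[8]=256 → l++
[3,9] |-15|>|3| out[7]=225 → l++
[4,9] |-9|>|3| out[6]=81 → l++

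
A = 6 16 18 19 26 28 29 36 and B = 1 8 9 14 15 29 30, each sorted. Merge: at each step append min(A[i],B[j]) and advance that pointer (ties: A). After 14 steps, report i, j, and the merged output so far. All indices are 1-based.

i=8, j=8, merged so far=[1, 6, 8, 9, 14, 15, 16, 18, 19, 26, 28, 29, 29, 30]

i=1 j=1: A[i]=6>B[j]=1 take 1, j++
i=1 j=2: A[i]=6<=B[j]=8 take 6, i++
i=2 j=2: A[i]=16>B[j]=8 take 8, j++
i=2 j=3: A[i]=16>B[j]=9 take 9, j++
i=2 j=4: A[i]=16>B[j]=14 take 14, j++
i=2 j=5: A[i]=16>B[j]=15 take 15, j++
i=2 j=6: A[i]=16<=B[j]=29 take 16, i++
i=3 j=6: A[i]=18<=B[j]=29 take 18, i++
i=4 j=6: A[i]=19<=B[j]=29 take 19, i++
i=5 j=6: A[i]=26<=B[j]=29 take 26, i++
i=6 j=6: A[i]=28<=B[j]=29 take 28, i++
i=7 j=6: A[i]=29<=B[j]=29 take 29, i++
i=8 j=6: A[i]=36>B[j]=29 take 29, j++
i=8 j=7: A[i]=36>B[j]=30 take 30, j++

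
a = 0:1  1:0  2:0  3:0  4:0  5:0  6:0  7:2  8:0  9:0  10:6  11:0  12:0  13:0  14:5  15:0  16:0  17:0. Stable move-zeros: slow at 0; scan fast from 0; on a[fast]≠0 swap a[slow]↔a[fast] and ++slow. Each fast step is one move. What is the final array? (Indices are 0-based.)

slow=0 fast=0: a[fast]=1≠0 swap→a[0]=1, slow++,fast++
slow=1 fast=1: a[fast]=0, fast++
slow=1 fast=2: a[fast]=0, fast++
slow=1 fast=3: a[fast]=0, fast++
slow=1 fast=4: a[fast]=0, fast++
slow=1 fast=5: a[fast]=0, fast++
slow=1 fast=6: a[fast]=0, fast++
slow=1 fast=7: a[fast]=2≠0 swap→a[1]=2, slow++,fast++
slow=2 fast=8: a[fast]=0, fast++
slow=2 fast=9: a[fast]=0, fast++
slow=2 fast=10: a[fast]=6≠0 swap→a[2]=6, slow++,fast++
slow=3 fast=11: a[fast]=0, fast++
slow=3 fast=12: a[fast]=0, fast++
slow=3 fast=13: a[fast]=0, fast++
slow=3 fast=14: a[fast]=5≠0 swap→a[3]=5, slow++,fast++
slow=4 fast=15: a[fast]=0, fast++
slow=4 fast=16: a[fast]=0, fast++
slow=4 fast=17: a[fast]=0, fast++

[1, 2, 6, 5, 0, 0, 0, 0, 0, 0, 0, 0, 0, 0, 0, 0, 0, 0]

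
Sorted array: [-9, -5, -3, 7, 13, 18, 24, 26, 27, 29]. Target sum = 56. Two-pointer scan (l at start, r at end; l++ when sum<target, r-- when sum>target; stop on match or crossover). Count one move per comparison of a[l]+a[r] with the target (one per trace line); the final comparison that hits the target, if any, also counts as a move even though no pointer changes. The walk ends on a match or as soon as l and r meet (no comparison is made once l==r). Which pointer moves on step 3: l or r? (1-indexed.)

[1,10] -9+29=20 <56 → l++
[2,10] -5+29=24 <56 → l++
[3,10] -3+29=26 <56 → l++

l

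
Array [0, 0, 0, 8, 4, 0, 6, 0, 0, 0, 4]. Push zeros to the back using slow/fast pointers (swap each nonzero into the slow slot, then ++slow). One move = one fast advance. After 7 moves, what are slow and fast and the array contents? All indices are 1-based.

(s=1,f=1) a[fast]=0 → fast++
(s=1,f=2) a[fast]=0 → fast++
(s=1,f=3) a[fast]=0 → fast++
(s=1,f=4) a[fast]=8≠0 swap→a[1]=8 → slow++,fast++
(s=2,f=5) a[fast]=4≠0 swap→a[2]=4 → slow++,fast++
(s=3,f=6) a[fast]=0 → fast++
(s=3,f=7) a[fast]=6≠0 swap→a[3]=6 → slow++,fast++

slow=4, fast=8, a=[8, 4, 6, 0, 0, 0, 0, 0, 0, 0, 4]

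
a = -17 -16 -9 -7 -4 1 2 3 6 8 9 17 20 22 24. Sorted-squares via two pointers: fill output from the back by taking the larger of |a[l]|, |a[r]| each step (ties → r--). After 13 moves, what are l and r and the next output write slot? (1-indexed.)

l=6, r=7, next write slot=2

l=1 r=15: |-17|<=|24| out[15]=576, r--
l=1 r=14: |-17|<=|22| out[14]=484, r--
l=1 r=13: |-17|<=|20| out[13]=400, r--
l=1 r=12: |-17|<=|17| out[12]=289, r--
l=1 r=11: |-17|>|9| out[11]=289, l++
l=2 r=11: |-16|>|9| out[10]=256, l++
l=3 r=11: |-9|<=|9| out[9]=81, r--
l=3 r=10: |-9|>|8| out[8]=81, l++
l=4 r=10: |-7|<=|8| out[7]=64, r--
l=4 r=9: |-7|>|6| out[6]=49, l++
l=5 r=9: |-4|<=|6| out[5]=36, r--
l=5 r=8: |-4|>|3| out[4]=16, l++
l=6 r=8: |1|<=|3| out[3]=9, r--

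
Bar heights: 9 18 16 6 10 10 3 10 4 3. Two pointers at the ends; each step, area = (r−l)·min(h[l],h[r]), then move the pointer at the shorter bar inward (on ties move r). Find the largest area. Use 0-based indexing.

[0,9] min(9,3)*9=27 best=27 * → r--
[0,8] min(9,4)*8=32 best=32 * → r--
[0,7] min(9,10)*7=63 best=63 * → l++
[1,7] min(18,10)*6=60 best=63 → r--
[1,6] min(18,3)*5=15 best=63 → r--
[1,5] min(18,10)*4=40 best=63 → r--
[1,4] min(18,10)*3=30 best=63 → r--
[1,3] min(18,6)*2=12 best=63 → r--
[1,2] min(18,16)*1=16 best=63 → r--

max area = 63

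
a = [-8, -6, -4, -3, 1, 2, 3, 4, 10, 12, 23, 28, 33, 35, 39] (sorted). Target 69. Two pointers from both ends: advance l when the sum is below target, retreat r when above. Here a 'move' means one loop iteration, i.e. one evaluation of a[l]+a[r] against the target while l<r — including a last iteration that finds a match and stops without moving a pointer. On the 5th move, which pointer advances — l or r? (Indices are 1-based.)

l

l=1 r=15: -8+39=31 <69, l++
l=2 r=15: -6+39=33 <69, l++
l=3 r=15: -4+39=35 <69, l++
l=4 r=15: -3+39=36 <69, l++
l=5 r=15: 1+39=40 <69, l++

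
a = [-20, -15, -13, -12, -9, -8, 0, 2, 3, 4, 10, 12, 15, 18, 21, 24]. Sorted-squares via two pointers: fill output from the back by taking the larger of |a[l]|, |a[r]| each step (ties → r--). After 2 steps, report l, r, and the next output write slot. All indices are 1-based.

l=1, r=14, next write slot=14

[1,16] |-20|<=|24| out[16]=576 → r--
[1,15] |-20|<=|21| out[15]=441 → r--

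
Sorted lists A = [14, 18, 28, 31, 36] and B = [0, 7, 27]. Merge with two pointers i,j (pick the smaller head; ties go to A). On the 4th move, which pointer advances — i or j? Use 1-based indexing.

[i=1,j=1] A[i]=14>B[j]=0 take 0 → j++
[i=1,j=2] A[i]=14>B[j]=7 take 7 → j++
[i=1,j=3] A[i]=14<=B[j]=27 take 14 → i++
[i=2,j=3] A[i]=18<=B[j]=27 take 18 → i++

i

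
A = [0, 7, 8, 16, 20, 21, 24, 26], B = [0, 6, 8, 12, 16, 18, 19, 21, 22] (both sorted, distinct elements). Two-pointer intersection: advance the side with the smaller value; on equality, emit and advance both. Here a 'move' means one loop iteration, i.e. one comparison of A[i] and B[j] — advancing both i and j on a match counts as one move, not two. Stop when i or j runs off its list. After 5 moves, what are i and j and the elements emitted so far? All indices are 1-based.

i=4, j=5, emitted=[0, 8]

[i=1,j=1] 0==0 emit → i++,j++
[i=2,j=2] 7>6 → j++
[i=2,j=3] 7<8 → i++
[i=3,j=3] 8==8 emit → i++,j++
[i=4,j=4] 16>12 → j++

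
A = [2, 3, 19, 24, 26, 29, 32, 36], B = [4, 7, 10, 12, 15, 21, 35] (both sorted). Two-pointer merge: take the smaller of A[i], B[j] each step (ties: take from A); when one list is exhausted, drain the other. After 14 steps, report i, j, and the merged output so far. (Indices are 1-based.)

i=1 j=1: A[i]=2<=B[j]=4 take 2, i++
i=2 j=1: A[i]=3<=B[j]=4 take 3, i++
i=3 j=1: A[i]=19>B[j]=4 take 4, j++
i=3 j=2: A[i]=19>B[j]=7 take 7, j++
i=3 j=3: A[i]=19>B[j]=10 take 10, j++
i=3 j=4: A[i]=19>B[j]=12 take 12, j++
i=3 j=5: A[i]=19>B[j]=15 take 15, j++
i=3 j=6: A[i]=19<=B[j]=21 take 19, i++
i=4 j=6: A[i]=24>B[j]=21 take 21, j++
i=4 j=7: A[i]=24<=B[j]=35 take 24, i++
i=5 j=7: A[i]=26<=B[j]=35 take 26, i++
i=6 j=7: A[i]=29<=B[j]=35 take 29, i++
i=7 j=7: A[i]=32<=B[j]=35 take 32, i++
i=8 j=7: A[i]=36>B[j]=35 take 35, j++

i=8, j=8, merged so far=[2, 3, 4, 7, 10, 12, 15, 19, 21, 24, 26, 29, 32, 35]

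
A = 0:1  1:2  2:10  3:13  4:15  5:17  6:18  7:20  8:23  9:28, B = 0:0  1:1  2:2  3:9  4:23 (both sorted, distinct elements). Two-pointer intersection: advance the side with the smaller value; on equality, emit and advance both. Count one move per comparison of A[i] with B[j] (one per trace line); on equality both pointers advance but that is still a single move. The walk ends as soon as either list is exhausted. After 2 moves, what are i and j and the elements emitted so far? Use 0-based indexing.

i=0 j=0: 1>0, j++
i=0 j=1: 1==1 emit, i++,j++

i=1, j=2, emitted=[1]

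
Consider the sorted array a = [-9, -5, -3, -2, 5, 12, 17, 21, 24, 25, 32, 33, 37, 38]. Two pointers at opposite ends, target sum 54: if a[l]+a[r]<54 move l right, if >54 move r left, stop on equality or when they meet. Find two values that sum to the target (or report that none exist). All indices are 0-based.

(17, 37)

[0,13] -9+38=29 <54 → l++
[1,13] -5+38=33 <54 → l++
[2,13] -3+38=35 <54 → l++
[3,13] -2+38=36 <54 → l++
[4,13] 5+38=43 <54 → l++
[5,13] 12+38=50 <54 → l++
[6,13] 17+38=55 >54 → r--
[6,12] 17+37=54 → found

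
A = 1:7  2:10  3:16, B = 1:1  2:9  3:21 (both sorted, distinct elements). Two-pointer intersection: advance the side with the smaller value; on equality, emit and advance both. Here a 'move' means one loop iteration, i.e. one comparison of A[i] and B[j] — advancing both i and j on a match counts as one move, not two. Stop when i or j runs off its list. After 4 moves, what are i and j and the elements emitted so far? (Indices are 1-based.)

i=3, j=3, emitted=[]

i=1 j=1: 7>1, j++
i=1 j=2: 7<9, i++
i=2 j=2: 10>9, j++
i=2 j=3: 10<21, i++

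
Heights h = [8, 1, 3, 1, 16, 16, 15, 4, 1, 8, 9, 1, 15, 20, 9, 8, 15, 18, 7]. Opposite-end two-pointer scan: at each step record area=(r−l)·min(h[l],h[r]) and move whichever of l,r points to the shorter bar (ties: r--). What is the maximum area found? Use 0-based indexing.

max area = 208

[0,18] min(8,7)*18=126 best=126 * → r--
[0,17] min(8,18)*17=136 best=136 * → l++
[1,17] min(1,18)*16=16 best=136 → l++
[2,17] min(3,18)*15=45 best=136 → l++
[3,17] min(1,18)*14=14 best=136 → l++
[4,17] min(16,18)*13=208 best=208 * → l++
[5,17] min(16,18)*12=192 best=208 → l++
[6,17] min(15,18)*11=165 best=208 → l++
[7,17] min(4,18)*10=40 best=208 → l++
[8,17] min(1,18)*9=9 best=208 → l++
[9,17] min(8,18)*8=64 best=208 → l++
[10,17] min(9,18)*7=63 best=208 → l++
[11,17] min(1,18)*6=6 best=208 → l++
[12,17] min(15,18)*5=75 best=208 → l++
[13,17] min(20,18)*4=72 best=208 → r--
[13,16] min(20,15)*3=45 best=208 → r--
[13,15] min(20,8)*2=16 best=208 → r--
[13,14] min(20,9)*1=9 best=208 → r--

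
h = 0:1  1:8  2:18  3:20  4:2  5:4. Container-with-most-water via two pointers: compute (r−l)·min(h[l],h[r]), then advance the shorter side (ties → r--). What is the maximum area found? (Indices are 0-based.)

l=0 r=5: min(1,4)*5=5 best=5 *, l++
l=1 r=5: min(8,4)*4=16 best=16 *, r--
l=1 r=4: min(8,2)*3=6 best=16, r--
l=1 r=3: min(8,20)*2=16 best=16, l++
l=2 r=3: min(18,20)*1=18 best=18 *, l++

max area = 18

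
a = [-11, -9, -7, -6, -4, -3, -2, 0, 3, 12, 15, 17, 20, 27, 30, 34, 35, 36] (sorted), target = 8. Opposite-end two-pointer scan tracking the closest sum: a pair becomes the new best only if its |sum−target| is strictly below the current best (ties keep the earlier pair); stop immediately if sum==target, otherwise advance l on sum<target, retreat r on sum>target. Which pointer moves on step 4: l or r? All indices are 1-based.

r

[1,18] -11+36=25 d=17 * → r--
[1,17] -11+35=24 d=16 * → r--
[1,16] -11+34=23 d=15 * → r--
[1,15] -11+30=19 d=11 * → r--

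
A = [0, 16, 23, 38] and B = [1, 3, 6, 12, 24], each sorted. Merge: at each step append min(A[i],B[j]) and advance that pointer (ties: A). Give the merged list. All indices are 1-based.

[0, 1, 3, 6, 12, 16, 23, 24, 38]

[i=1,j=1] A[i]=0<=B[j]=1 take 0 → i++
[i=2,j=1] A[i]=16>B[j]=1 take 1 → j++
[i=2,j=2] A[i]=16>B[j]=3 take 3 → j++
[i=2,j=3] A[i]=16>B[j]=6 take 6 → j++
[i=2,j=4] A[i]=16>B[j]=12 take 12 → j++
[i=2,j=5] A[i]=16<=B[j]=24 take 16 → i++
[i=3,j=5] A[i]=23<=B[j]=24 take 23 → i++
[i=4,j=5] A[i]=38>B[j]=24 take 24 → j++
[i=4,j=6] B done, take A[i]=38 → i++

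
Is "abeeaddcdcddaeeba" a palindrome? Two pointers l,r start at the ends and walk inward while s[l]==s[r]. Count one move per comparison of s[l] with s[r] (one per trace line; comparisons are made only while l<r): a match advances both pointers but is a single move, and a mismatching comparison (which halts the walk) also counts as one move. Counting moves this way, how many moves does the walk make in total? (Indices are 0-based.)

8 moves

l=0 r=16: 'a'=='a', l++,r--
l=1 r=15: 'b'=='b', l++,r--
l=2 r=14: 'e'=='e', l++,r--
l=3 r=13: 'e'=='e', l++,r--
l=4 r=12: 'a'=='a', l++,r--
l=5 r=11: 'd'=='d', l++,r--
l=6 r=10: 'd'=='d', l++,r--
l=7 r=9: 'c'=='c', l++,r--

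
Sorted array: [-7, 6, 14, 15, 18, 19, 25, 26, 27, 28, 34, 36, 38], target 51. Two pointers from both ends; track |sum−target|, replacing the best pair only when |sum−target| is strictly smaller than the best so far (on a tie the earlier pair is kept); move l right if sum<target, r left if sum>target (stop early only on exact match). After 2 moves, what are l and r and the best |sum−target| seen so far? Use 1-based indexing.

l=3, r=13, best |Δ|=7

l=1 r=13: -7+38=31 d=20 *, l++
l=2 r=13: 6+38=44 d=7 *, l++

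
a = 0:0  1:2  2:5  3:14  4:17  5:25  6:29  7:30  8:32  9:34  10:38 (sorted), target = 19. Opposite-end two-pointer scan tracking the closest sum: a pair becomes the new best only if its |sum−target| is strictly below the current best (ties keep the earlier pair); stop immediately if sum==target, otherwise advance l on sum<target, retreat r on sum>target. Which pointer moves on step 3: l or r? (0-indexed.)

r

[0,10] 0+38=38 d=19 * → r--
[0,9] 0+34=34 d=15 * → r--
[0,8] 0+32=32 d=13 * → r--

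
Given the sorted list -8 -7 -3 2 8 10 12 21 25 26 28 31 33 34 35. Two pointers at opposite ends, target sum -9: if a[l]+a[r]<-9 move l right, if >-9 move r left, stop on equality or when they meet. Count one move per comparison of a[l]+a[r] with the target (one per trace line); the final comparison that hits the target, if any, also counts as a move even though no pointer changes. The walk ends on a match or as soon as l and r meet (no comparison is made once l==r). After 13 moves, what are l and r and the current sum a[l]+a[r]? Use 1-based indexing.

l=1 r=15: -8+35=27 >-9, r--
l=1 r=14: -8+34=26 >-9, r--
l=1 r=13: -8+33=25 >-9, r--
l=1 r=12: -8+31=23 >-9, r--
l=1 r=11: -8+28=20 >-9, r--
l=1 r=10: -8+26=18 >-9, r--
l=1 r=9: -8+25=17 >-9, r--
l=1 r=8: -8+21=13 >-9, r--
l=1 r=7: -8+12=4 >-9, r--
l=1 r=6: -8+10=2 >-9, r--
l=1 r=5: -8+8=0 >-9, r--
l=1 r=4: -8+2=-6 >-9, r--
l=1 r=3: -8+-3=-11 <-9, l++

l=2, r=3, sum=-10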